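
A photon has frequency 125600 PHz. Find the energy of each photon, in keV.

Use h = 6.62607015e-34 J·s, 1 eV = 1.602176634e-19 J.
Convert to SI: f = 125600 PHz = 1.256e20 Hz.
For a photon E = hf, so E = 8.322e-14 J.
Converting to keV: E = 519.4 keV ≈ 519 keV.

519 keV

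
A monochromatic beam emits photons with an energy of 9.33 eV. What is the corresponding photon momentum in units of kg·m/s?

4.99e-27 kg·m/s

First convert: E = 9.33 eV = 1.4948e-18 J.
Apply p = E/c: p = 4.986e-27 kg·m/s.
So p ≈ 4.99e-27 kg·m/s.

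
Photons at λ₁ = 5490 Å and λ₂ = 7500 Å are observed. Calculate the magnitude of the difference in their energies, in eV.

Using E = hc/λ: E₁ = 3.618 × 10^-19 J, E₂ = 2.649 × 10^-19 J.
|ΔE| = |3.618 × 10^-19 − 2.649 × 10^-19| = 9.70 × 10^-20 J = 0.605 eV.

0.605 eV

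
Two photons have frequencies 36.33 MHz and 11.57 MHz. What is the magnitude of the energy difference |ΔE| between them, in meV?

Using E = hf: E₁ = 2.4073 × 10^-26 J, E₂ = 7.6664 × 10^-27 J.
|ΔE| = |2.4073 × 10^-26 − 7.6664 × 10^-27| = 1.64 × 10^-26 J = 1.02 × 10^-4 meV.

1.02 × 10^-4 meV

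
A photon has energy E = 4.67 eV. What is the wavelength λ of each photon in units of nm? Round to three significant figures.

In SI units: E = 4.67 eV = 7.4822·10^-19 J.
Since λ = hc/E for a photon, λ = 2.655·10^-7 m.
Converting to nm: λ = 265.5 nm ≈ 265 nm.

265 nm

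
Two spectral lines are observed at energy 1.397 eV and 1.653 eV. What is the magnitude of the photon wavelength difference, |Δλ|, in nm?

137 nm

Using λ = hc/E: λ₁ = 8.8750e-7 m, λ₂ = 7.5006e-7 m.
|Δλ| = |8.8750e-7 − 7.5006e-7| = 1.37e-7 m = 137 nm.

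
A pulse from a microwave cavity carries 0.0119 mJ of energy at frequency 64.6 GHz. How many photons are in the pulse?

Per-photon energy: E = 4.280e-23 J (from frequency = 64.6 GHz).
N = E_total / E_photon = 1.19e-5 J / 4.280e-23 J = 2.78e17.

2.78e17 photons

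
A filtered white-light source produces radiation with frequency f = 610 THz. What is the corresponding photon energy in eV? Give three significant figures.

Convert to SI: f = 610 THz = 6.1 × 10^14 Hz.
For a photon E = hf, so E = 4.042 × 10^-19 J.
Converting to eV: E = 2.523 eV ≈ 2.52 eV.

2.52 eV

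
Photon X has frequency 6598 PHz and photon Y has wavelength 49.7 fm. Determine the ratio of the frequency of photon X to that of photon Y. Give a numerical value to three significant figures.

f_X = 6.598 × 10^18 Hz (from frequency = 6598 PHz, via f given directly).
f_Y = 6.032 × 10^21 Hz (from wavelength = 49.7 fm, via f = c/λ).
Ratio = 6.598 × 10^18 / 6.032 × 10^21 = 1.09 × 10^-3.

1.09 × 10^-3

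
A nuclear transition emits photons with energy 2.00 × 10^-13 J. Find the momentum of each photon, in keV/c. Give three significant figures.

(c = 2.99792458 × 10^8 m/s, 1 eV = 1.602176634 × 10^-19 J.)
Apply p = E/c: p = 6.671 × 10^-22 kg·m/s.
Converting to keV/c: p = 1248 keV/c ≈ 1250 keV/c.

1250 keV/c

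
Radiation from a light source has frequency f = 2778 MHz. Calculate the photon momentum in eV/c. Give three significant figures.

Take h = 6.62607015e-34 J·s, c = 2.99792458e8 m/s, 1 eV = 1.602176634e-19 J.
Convert to SI: f = 2778 MHz = 2.778e9 Hz.
The photon relation is p = hf/c, giving p = 6.140e-33 kg·m/s.
Converting to eV/c: p = 1.149e-5 eV/c ≈ 1.15e-5 eV/c.

1.15e-5 eV/c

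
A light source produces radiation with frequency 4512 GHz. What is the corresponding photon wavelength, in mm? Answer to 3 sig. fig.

0.0664 mm

Use c = 2.99792458e8 m/s.
First convert: f = 4512 GHz = 4.512e12 Hz.
The photon relation is λ = c/f, giving λ = 6.644e-5 m.
Converting to mm: λ = 0.06644 mm ≈ 0.0664 mm.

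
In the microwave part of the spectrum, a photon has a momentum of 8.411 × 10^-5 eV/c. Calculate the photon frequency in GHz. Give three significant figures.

In SI units: p = 8.411 × 10^-5 eV/c = 4.4951 × 10^-32 kg·m/s.
Since f = pc/h for a photon, f = 2.034 × 10^10 Hz.
Converting to GHz: f = 20.34 GHz ≈ 20.3 GHz.

20.3 GHz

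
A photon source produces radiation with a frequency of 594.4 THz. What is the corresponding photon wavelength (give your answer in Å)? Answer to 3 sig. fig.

5040 Å

First convert: f = 594.4 THz = 5.944 × 10^14 Hz.
Apply λ = c/f: λ = 5.044 × 10^-7 m.
Converting to Å: λ = 5044 Å ≈ 5040 Å.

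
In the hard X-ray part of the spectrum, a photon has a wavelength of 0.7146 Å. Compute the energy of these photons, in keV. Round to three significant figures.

Use h = 6.62607015 × 10^-34 J·s, c = 2.99792458 × 10^8 m/s, 1 eV = 1.602176634 × 10^-19 J.
Convert to SI: λ = 0.7146 Å = 7.146 × 10^-11 m.
For a photon E = hc/λ, so E = 2.780 × 10^-15 J.
Converting to keV: E = 17.35 keV ≈ 17.4 keV.

17.4 keV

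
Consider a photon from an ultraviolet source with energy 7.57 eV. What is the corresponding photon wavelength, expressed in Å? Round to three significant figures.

First convert: E = 7.57 eV = 1.2128e-18 J.
For a photon λ = hc/E, so λ = 1.638e-7 m.
Converting to Å: λ = 1638 Å ≈ 1640 Å.

1640 Å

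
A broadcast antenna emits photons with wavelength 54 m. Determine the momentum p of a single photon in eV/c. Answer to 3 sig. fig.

(h = 6.62607015 × 10^-34 J·s, c = 2.99792458 × 10^8 m/s, 1 eV = 1.602176634 × 10^-19 J.)
The photon relation is p = h/λ, giving p = 1.227 × 10^-35 kg·m/s.
Converting to eV/c: p = 2.296 × 10^-8 eV/c ≈ 2.30 × 10^-8 eV/c.

2.30 × 10^-8 eV/c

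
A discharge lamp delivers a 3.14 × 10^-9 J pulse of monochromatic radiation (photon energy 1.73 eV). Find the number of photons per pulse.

Per-photon energy: E = 2.772 × 10^-19 J (from energy = 1.73 eV).
N = E_total / E_photon = 3.14 × 10^-9 J / 2.772 × 10^-19 J = 1.13 × 10^10.

1.13 × 10^10 photons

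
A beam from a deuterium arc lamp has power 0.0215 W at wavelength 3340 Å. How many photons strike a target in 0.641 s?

Total energy: E_total = P·t = 0.0215 × 0.641 = 0.01378 J.
Per-photon energy: E = 5.947e-19 J.
N = E_total / E_photon = 2.32e16.

2.32e16 photons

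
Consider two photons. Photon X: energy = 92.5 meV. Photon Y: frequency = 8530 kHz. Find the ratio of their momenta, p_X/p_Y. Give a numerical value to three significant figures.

2.62 × 10^6

p_X = 4.943 × 10^-29 kg·m/s (from energy = 92.5 meV, via p = E/c).
p_Y = 1.885 × 10^-35 kg·m/s (from frequency = 8530 kHz, via p = hf/c).
Ratio = 4.943 × 10^-29 / 1.885 × 10^-35 = 2.62 × 10^6.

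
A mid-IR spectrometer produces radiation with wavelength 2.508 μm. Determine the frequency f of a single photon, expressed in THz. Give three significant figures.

In SI units: λ = 2.508 μm = 2.508 × 10^-6 m.
The photon relation is f = c/λ, giving f = 1.195 × 10^14 Hz.
Converting to THz: f = 119.5 THz ≈ 120 THz.

120 THz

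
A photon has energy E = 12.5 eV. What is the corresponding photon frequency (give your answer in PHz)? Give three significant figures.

3.02 PHz

(h = 6.62607015·10^-34 J·s, 1 eV = 1.602176634·10^-19 J.)
Convert to SI: E = 12.5 eV = 2.0027·10^-18 J.
For a photon f = E/h, so f = 3.022·10^15 Hz.
Converting to PHz: f = 3.022 PHz ≈ 3.02 PHz.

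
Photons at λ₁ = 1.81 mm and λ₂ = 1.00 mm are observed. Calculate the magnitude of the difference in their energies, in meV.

0.555 meV

Using E = hc/λ: E₁ = 1.097e-22 J, E₂ = 1.986e-22 J.
|ΔE| = |1.097e-22 − 1.986e-22| = 8.89e-23 J = 0.555 meV.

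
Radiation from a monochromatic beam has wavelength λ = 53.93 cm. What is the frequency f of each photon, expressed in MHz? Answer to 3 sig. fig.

Take c = 2.99792458 × 10^8 m/s.
First convert: λ = 53.93 cm = 0.5393 m.
Apply f = c/λ: f = 5.559 × 10^8 Hz.
Converting to MHz: f = 555.9 MHz ≈ 556 MHz.

556 MHz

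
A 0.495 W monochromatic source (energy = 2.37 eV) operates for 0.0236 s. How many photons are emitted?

Total energy: E_total = P·t = 0.495 × 0.0236 = 0.01168 J.
Per-photon energy: E = 3.797e-19 J.
N = E_total / E_photon = 3.08e16.

3.08e16 photons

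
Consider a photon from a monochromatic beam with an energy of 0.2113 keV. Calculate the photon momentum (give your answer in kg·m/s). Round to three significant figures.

Take c = 2.99792458e8 m/s, 1 eV = 1.602176634e-19 J.
In SI units: E = 0.2113 keV = 3.3854e-17 J.
Apply p = E/c: p = 1.129e-25 kg·m/s.
So p ≈ 1.13e-25 kg·m/s.

1.13e-25 kg·m/s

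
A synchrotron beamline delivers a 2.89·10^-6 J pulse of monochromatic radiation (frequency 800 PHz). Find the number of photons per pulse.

5.45·10^9 photons

Per-photon energy: E = 5.301·10^-16 J (from frequency = 800 PHz).
N = E_total / E_photon = 2.89·10^-6 J / 5.301·10^-16 J = 5.45·10^9.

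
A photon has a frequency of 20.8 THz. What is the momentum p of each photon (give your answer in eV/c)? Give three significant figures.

0.0860 eV/c

In SI units: f = 20.8 THz = 2.08 × 10^13 Hz.
Since p = hf/c for a photon, p = 4.597 × 10^-29 kg·m/s.
Converting to eV/c: p = 0.08602 eV/c ≈ 0.0860 eV/c.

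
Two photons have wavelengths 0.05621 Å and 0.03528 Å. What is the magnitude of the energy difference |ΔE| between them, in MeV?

Using E = hc/λ: E₁ = 3.5340·10^-14 J, E₂ = 5.6305·10^-14 J.
|ΔE| = |3.5340·10^-14 − 5.6305·10^-14| = 2.10·10^-14 J = 0.131 MeV.

0.131 MeV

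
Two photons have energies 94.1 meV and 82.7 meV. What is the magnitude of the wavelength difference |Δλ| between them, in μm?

1.82 μm

Using λ = hc/E: λ₁ = 1.318e-5 m, λ₂ = 1.499e-5 m.
|Δλ| = |1.318e-5 − 1.499e-5| = 1.82e-6 m = 1.82 μm.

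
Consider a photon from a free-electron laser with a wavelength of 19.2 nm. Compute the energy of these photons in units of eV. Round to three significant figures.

64.6 eV

(h = 6.62607015 × 10^-34 J·s, c = 2.99792458 × 10^8 m/s, 1 eV = 1.602176634 × 10^-19 J.)
First convert: λ = 19.2 nm = 1.92 × 10^-8 m.
The photon relation is E = hc/λ, giving E = 1.035 × 10^-17 J.
Converting to eV: E = 64.58 eV ≈ 64.6 eV.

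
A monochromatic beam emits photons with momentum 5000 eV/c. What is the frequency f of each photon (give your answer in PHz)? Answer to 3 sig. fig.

1210 PHz

Take h = 6.62607015e-34 J·s, c = 2.99792458e8 m/s, 1 eV = 1.602176634e-19 J.
Convert to SI: p = 5000 eV/c = 2.6721e-24 kg·m/s.
For a photon f = pc/h, so f = 1.209e18 Hz.
Converting to PHz: f = 1209 PHz ≈ 1210 PHz.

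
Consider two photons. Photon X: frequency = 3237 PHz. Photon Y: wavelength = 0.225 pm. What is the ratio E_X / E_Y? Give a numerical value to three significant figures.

2.43e-3

E_X = 2.145e-15 J (from frequency = 3237 PHz, via E = hf).
E_Y = 8.829e-13 J (from wavelength = 0.225 pm, via E = hc/λ).
Ratio = 2.145e-15 / 8.829e-13 = 2.43e-3.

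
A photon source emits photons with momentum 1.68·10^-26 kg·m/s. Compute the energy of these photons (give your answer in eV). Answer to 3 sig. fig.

For a photon E = pc, so E = 5.037·10^-18 J.
Converting to eV: E = 31.44 eV ≈ 31.4 eV.

31.4 eV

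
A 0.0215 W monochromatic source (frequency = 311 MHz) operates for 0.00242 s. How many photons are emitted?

2.52 × 10^20 photons

Total energy: E_total = P·t = 0.0215 × 0.00242 = 5.203 × 10^-5 J.
Per-photon energy: E = 2.061 × 10^-25 J.
N = E_total / E_photon = 2.52 × 10^20.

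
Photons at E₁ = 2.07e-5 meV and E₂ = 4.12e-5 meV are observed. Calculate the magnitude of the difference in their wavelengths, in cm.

Using λ = hc/E: λ₁ = 59.90 m, λ₂ = 30.09 m.
|Δλ| = |59.90 − 30.09| = 29.8 m = 2980 cm.

2980 cm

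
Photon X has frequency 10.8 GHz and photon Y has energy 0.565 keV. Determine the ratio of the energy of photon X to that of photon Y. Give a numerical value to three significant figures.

E_X = 7.156·10^-24 J (from frequency = 10.8 GHz, via E = hf).
E_Y = 9.052·10^-17 J (from energy = 0.565 keV, via E given directly).
Ratio = 7.156·10^-24 / 9.052·10^-17 = 7.91·10^-8.

7.91·10^-8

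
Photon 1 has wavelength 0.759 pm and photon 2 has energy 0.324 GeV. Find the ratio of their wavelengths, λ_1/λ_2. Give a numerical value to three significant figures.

198

λ_1 = 7.590·10^-13 m (from wavelength = 0.759 pm, via λ given directly).
λ_2 = 3.827·10^-15 m (from energy = 0.324 GeV, via λ = hc/E).
Ratio = 7.590·10^-13 / 3.827·10^-15 = 198.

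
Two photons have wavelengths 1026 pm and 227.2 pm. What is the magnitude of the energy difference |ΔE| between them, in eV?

4250 eV

Using E = hc/λ: E₁ = 1.9361 × 10^-16 J, E₂ = 8.7432 × 10^-16 J.
|ΔE| = |1.9361 × 10^-16 − 8.7432 × 10^-16| = 6.81 × 10^-16 J = 4250 eV.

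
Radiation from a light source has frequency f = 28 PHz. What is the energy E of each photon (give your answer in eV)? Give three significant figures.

In SI units: f = 28 PHz = 2.8 × 10^16 Hz.
The photon relation is E = hf, giving E = 1.855 × 10^-17 J.
Converting to eV: E = 115.8 eV ≈ 116 eV.

116 eV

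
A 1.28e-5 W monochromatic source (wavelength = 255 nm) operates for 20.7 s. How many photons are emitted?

Total energy: E_total = P·t = 1.28e-5 × 20.7 = 2.650e-4 J.
Per-photon energy: E = 7.790e-19 J.
N = E_total / E_photon = 3.40e14.

3.40e14 photons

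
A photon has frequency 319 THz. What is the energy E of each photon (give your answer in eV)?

1.32 eV

(h = 6.62607015e-34 J·s, 1 eV = 1.602176634e-19 J.)
First convert: f = 319 THz = 3.19e14 Hz.
The photon relation is E = hf, giving E = 2.114e-19 J.
Converting to eV: E = 1.319 eV ≈ 1.32 eV.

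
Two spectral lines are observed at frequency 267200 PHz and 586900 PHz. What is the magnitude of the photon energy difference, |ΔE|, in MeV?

1.32 MeV

Using E = hf: E₁ = 1.7705 × 10^-13 J, E₂ = 3.8888 × 10^-13 J.
|ΔE| = |1.7705 × 10^-13 − 3.8888 × 10^-13| = 2.12 × 10^-13 J = 1.32 MeV.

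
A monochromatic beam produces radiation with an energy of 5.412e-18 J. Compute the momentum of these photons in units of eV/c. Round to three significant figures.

33.8 eV/c

Use c = 2.99792458e8 m/s, 1 eV = 1.602176634e-19 J.
Since p = E/c for a photon, p = 1.805e-26 kg·m/s.
Converting to eV/c: p = 33.78 eV/c ≈ 33.8 eV/c.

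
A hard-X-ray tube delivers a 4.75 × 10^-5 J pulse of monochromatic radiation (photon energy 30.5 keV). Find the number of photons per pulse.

9.72 × 10^9 photons

Per-photon energy: E = 4.887 × 10^-15 J (from energy = 30.5 keV).
N = E_total / E_photon = 4.75 × 10^-5 J / 4.887 × 10^-15 J = 9.72 × 10^9.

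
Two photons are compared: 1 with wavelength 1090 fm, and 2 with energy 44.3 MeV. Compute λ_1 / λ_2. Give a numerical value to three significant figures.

38.9

λ_1 = 1.090 × 10^-12 m (from wavelength = 1090 fm, via λ given directly).
λ_2 = 2.799 × 10^-14 m (from energy = 44.3 MeV, via λ = hc/E).
Ratio = 1.090 × 10^-12 / 2.799 × 10^-14 = 38.9.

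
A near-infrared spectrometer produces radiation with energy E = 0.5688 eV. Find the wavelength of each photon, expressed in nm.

First convert: E = 0.5688 eV = 9.1132e-20 J.
The photon relation is λ = hc/E, giving λ = 2.180e-6 m.
Converting to nm: λ = 2180 nm ≈ 2180 nm.

2180 nm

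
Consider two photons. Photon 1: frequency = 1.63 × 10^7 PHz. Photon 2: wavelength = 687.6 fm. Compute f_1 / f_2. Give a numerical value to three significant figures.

37.4

f_1 = 1.630 × 10^22 Hz (from frequency = 1.63 × 10^7 PHz, via f given directly).
f_2 = 4.360 × 10^20 Hz (from wavelength = 687.6 fm, via f = c/λ).
Ratio = 1.630 × 10^22 / 4.360 × 10^20 = 37.4.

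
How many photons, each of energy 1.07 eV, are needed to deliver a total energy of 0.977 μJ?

5.70·10^12 photons

Per-photon energy: E = 1.714·10^-19 J (from energy = 1.07 eV).
N = E_total / E_photon = 9.77·10^-7 J / 1.714·10^-19 J = 5.70·10^12.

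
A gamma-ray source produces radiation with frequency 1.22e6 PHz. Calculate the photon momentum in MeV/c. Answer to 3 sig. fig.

5.05 MeV/c

First convert: f = 1.22e6 PHz = 1.22e21 Hz.
The photon relation is p = hf/c, giving p = 2.696e-21 kg·m/s.
Converting to MeV/c: p = 5.046 MeV/c ≈ 5.05 MeV/c.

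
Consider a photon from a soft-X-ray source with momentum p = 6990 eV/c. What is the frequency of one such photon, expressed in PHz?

1690 PHz

Convert to SI: p = 6990 eV/c = 3.7357 × 10^-24 kg·m/s.
Since f = pc/h for a photon, f = 1.690 × 10^18 Hz.
Converting to PHz: f = 1690 PHz ≈ 1690 PHz.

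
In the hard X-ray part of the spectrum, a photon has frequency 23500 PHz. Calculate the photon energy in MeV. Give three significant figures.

Use h = 6.62607015e-34 J·s, 1 eV = 1.602176634e-19 J.
Convert to SI: f = 23500 PHz = 2.35e19 Hz.
Since E = hf for a photon, E = 1.557e-14 J.
Converting to MeV: E = 0.09719 MeV ≈ 0.0972 MeV.

0.0972 MeV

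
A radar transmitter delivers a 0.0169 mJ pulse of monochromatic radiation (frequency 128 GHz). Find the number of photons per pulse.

Per-photon energy: E = 8.481e-23 J (from frequency = 128 GHz).
N = E_total / E_photon = 1.69e-5 J / 8.481e-23 J = 1.99e17.

1.99e17 photons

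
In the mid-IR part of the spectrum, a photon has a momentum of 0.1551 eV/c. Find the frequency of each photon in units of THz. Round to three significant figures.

Take h = 6.62607015 × 10^-34 J·s, c = 2.99792458 × 10^8 m/s, 1 eV = 1.602176634 × 10^-19 J.
In SI units: p = 0.1551 eV/c = 8.2890 × 10^-29 kg·m/s.
Since f = pc/h for a photon, f = 3.750 × 10^13 Hz.
Converting to THz: f = 37.50 THz ≈ 37.5 THz.

37.5 THz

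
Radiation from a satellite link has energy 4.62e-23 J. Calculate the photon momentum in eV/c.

2.88e-4 eV/c

Use c = 2.99792458e8 m/s, 1 eV = 1.602176634e-19 J.
Since p = E/c for a photon, p = 1.541e-31 kg·m/s.
Converting to eV/c: p = 2.884e-4 eV/c ≈ 2.88e-4 eV/c.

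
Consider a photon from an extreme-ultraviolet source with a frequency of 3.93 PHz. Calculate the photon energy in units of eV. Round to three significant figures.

16.3 eV

Use h = 6.62607015e-34 J·s, 1 eV = 1.602176634e-19 J.
In SI units: f = 3.93 PHz = 3.93e15 Hz.
For a photon E = hf, so E = 2.604e-18 J.
Converting to eV: E = 16.25 eV ≈ 16.3 eV.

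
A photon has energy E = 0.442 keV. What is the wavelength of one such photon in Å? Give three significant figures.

28.1 Å

Use h = 6.62607015·10^-34 J·s, c = 2.99792458·10^8 m/s, 1 eV = 1.602176634·10^-19 J.
First convert: E = 0.442 keV = 7.0816·10^-17 J.
Apply λ = hc/E: λ = 2.805·10^-9 m.
Converting to Å: λ = 28.05 Å ≈ 28.1 Å.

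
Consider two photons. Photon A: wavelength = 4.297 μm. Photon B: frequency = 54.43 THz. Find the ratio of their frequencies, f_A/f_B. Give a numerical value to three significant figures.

f_A = 6.977 × 10^13 Hz (from wavelength = 4.297 μm, via f = c/λ).
f_B = 5.443 × 10^13 Hz (from frequency = 54.43 THz, via f given directly).
Ratio = 6.977 × 10^13 / 5.443 × 10^13 = 1.28.

1.28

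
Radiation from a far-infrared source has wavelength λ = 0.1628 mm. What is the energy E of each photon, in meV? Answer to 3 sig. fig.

7.62 meV

Take h = 6.62607015e-34 J·s, c = 2.99792458e8 m/s, 1 eV = 1.602176634e-19 J.
Convert to SI: λ = 0.1628 mm = 1.628e-4 m.
Since E = hc/λ for a photon, E = 1.220e-21 J.
Converting to meV: E = 7.616 meV ≈ 7.62 meV.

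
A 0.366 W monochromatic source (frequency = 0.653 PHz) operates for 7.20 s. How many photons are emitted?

6.09e18 photons

Total energy: E_total = P·t = 0.366 × 7.20 = 2.635 J.
Per-photon energy: E = 4.327e-19 J.
N = E_total / E_photon = 6.09e18.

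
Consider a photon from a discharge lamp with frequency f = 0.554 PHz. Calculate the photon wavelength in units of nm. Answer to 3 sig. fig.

Take c = 2.99792458e8 m/s.
In SI units: f = 0.554 PHz = 5.54e14 Hz.
The photon relation is λ = c/f, giving λ = 5.411e-7 m.
Converting to nm: λ = 541.1 nm ≈ 541 nm.

541 nm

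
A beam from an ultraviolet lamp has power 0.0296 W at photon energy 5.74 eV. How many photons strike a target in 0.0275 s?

Total energy: E_total = P·t = 0.0296 × 0.0275 = 8.140·10^-4 J.
Per-photon energy: E = 9.196·10^-19 J.
N = E_total / E_photon = 8.85·10^14.

8.85·10^14 photons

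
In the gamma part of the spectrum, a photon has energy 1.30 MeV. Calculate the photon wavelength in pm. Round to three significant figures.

0.954 pm

First convert: E = 1.30 MeV = 2.0828·10^-13 J.
Apply λ = hc/E: λ = 9.537·10^-13 m.
Converting to pm: λ = 0.9537 pm ≈ 0.954 pm.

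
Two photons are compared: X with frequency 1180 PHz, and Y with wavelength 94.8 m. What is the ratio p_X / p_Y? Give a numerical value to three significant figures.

3.73e11

p_X = 2.608e-24 kg·m/s (from frequency = 1180 PHz, via p = hf/c).
p_Y = 6.990e-36 kg·m/s (from wavelength = 94.8 m, via p = h/λ).
Ratio = 2.608e-24 / 6.990e-36 = 3.73e11.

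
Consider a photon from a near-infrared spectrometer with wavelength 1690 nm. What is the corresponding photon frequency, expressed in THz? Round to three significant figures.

177 THz

First convert: λ = 1690 nm = 1.69e-6 m.
Since f = c/λ for a photon, f = 1.774e14 Hz.
Converting to THz: f = 177.4 THz ≈ 177 THz.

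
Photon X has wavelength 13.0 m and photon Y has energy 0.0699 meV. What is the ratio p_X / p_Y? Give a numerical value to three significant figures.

p_X = 5.097 × 10^-35 kg·m/s (from wavelength = 13.0 m, via p = h/λ).
p_Y = 3.736 × 10^-32 kg·m/s (from energy = 0.0699 meV, via p = E/c).
Ratio = 5.097 × 10^-35 / 3.736 × 10^-32 = 1.36 × 10^-3.

1.36 × 10^-3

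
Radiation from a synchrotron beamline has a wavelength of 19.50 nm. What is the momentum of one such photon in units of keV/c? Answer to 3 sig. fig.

Use h = 6.62607015e-34 J·s, c = 2.99792458e8 m/s, 1 eV = 1.602176634e-19 J.
Convert to SI: λ = 19.50 nm = 1.950e-8 m.
Apply p = h/λ: p = 3.398e-26 kg·m/s.
Converting to keV/c: p = 0.06358 keV/c ≈ 0.0636 keV/c.

0.0636 keV/c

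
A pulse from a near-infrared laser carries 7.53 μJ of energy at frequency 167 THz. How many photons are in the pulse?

Per-photon energy: E = 1.107e-19 J (from frequency = 167 THz).
N = E_total / E_photon = 7.53e-6 J / 1.107e-19 J = 6.80e13.

6.80e13 photons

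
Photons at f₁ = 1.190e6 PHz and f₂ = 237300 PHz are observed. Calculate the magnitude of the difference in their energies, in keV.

3940 keV

Using E = hf: E₁ = 7.8850e-13 J, E₂ = 1.5724e-13 J.
|ΔE| = |7.8850e-13 − 1.5724e-13| = 6.31e-13 J = 3940 keV.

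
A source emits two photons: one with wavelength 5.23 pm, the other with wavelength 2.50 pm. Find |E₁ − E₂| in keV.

Using E = hc/λ: E₁ = 3.798 × 10^-14 J, E₂ = 7.946 × 10^-14 J.
|ΔE| = |3.798 × 10^-14 − 7.946 × 10^-14| = 4.15 × 10^-14 J = 259 keV.

259 keV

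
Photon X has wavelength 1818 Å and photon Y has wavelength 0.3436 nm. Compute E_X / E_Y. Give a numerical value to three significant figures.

1.89·10^-3

E_X = 1.093·10^-18 J (from wavelength = 1818 Å, via E = hc/λ).
E_Y = 5.781·10^-16 J (from wavelength = 0.3436 nm, via E = hc/λ).
Ratio = 1.093·10^-18 / 5.781·10^-16 = 1.89·10^-3.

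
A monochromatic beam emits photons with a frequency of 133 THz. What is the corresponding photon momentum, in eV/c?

0.550 eV/c

First convert: f = 133 THz = 1.33e14 Hz.
For a photon p = hf/c, so p = 2.940e-28 kg·m/s.
Converting to eV/c: p = 0.5500 eV/c ≈ 0.550 eV/c.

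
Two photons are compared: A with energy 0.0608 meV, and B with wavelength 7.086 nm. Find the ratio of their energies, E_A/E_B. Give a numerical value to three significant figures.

3.47 × 10^-7

E_A = 9.741 × 10^-24 J (from energy = 0.0608 meV, via E given directly).
E_B = 2.803 × 10^-17 J (from wavelength = 7.086 nm, via E = hc/λ).
Ratio = 9.741 × 10^-24 / 2.803 × 10^-17 = 3.47 × 10^-7.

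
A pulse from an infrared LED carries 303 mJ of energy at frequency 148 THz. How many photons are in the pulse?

Per-photon energy: E = 9.807 × 10^-20 J (from frequency = 148 THz).
N = E_total / E_photon = 0.303 J / 9.807 × 10^-20 J = 3.09 × 10^18.

3.09 × 10^18 photons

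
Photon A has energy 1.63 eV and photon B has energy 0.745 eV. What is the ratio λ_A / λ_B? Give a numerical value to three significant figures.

0.457

λ_A = 7.606 × 10^-7 m (from energy = 1.63 eV, via λ = hc/E).
λ_B = 1.664 × 10^-6 m (from energy = 0.745 eV, via λ = hc/E).
Ratio = 7.606 × 10^-7 / 1.664 × 10^-6 = 0.457.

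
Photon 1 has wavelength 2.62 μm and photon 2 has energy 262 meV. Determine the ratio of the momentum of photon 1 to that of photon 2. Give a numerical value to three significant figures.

p_1 = 2.529e-28 kg·m/s (from wavelength = 2.62 μm, via p = h/λ).
p_2 = 1.400e-28 kg·m/s (from energy = 262 meV, via p = E/c).
Ratio = 2.529e-28 / 1.400e-28 = 1.81.

1.81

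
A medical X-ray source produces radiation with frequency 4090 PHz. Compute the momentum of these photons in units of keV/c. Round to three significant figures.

16.9 keV/c

Use h = 6.62607015·10^-34 J·s, c = 2.99792458·10^8 m/s, 1 eV = 1.602176634·10^-19 J.
In SI units: f = 4090 PHz = 4.09·10^18 Hz.
Since p = hf/c for a photon, p = 9.040·10^-24 kg·m/s.
Converting to keV/c: p = 16.91 keV/c ≈ 16.9 keV/c.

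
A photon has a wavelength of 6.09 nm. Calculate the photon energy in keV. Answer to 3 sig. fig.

(h = 6.62607015e-34 J·s, c = 2.99792458e8 m/s, 1 eV = 1.602176634e-19 J.)
First convert: λ = 6.09 nm = 6.09e-9 m.
For a photon E = hc/λ, so E = 3.262e-17 J.
Converting to keV: E = 0.2036 keV ≈ 0.204 keV.

0.204 keV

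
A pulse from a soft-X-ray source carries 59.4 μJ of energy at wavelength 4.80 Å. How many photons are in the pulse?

1.44e11 photons

Per-photon energy: E = 4.138e-16 J (from wavelength = 4.80 Å).
N = E_total / E_photon = 5.94e-5 J / 4.138e-16 J = 1.44e11.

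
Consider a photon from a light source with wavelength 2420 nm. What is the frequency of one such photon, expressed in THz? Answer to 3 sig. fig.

Use c = 2.99792458 × 10^8 m/s.
In SI units: λ = 2420 nm = 2.42 × 10^-6 m.
Since f = c/λ for a photon, f = 1.239 × 10^14 Hz.
Converting to THz: f = 123.9 THz ≈ 124 THz.

124 THz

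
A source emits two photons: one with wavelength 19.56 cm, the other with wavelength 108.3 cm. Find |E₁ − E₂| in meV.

Using E = hc/λ: E₁ = 1.0156 × 10^-24 J, E₂ = 1.8342 × 10^-25 J.
|ΔE| = |1.0156 × 10^-24 − 1.8342 × 10^-25| = 8.32 × 10^-25 J = 5.19 × 10^-3 meV.

5.19 × 10^-3 meV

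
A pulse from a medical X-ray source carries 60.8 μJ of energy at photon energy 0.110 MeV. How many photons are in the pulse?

Per-photon energy: E = 1.762e-14 J (from energy = 0.110 MeV).
N = E_total / E_photon = 6.08e-5 J / 1.762e-14 J = 3.45e9.

3.45e9 photons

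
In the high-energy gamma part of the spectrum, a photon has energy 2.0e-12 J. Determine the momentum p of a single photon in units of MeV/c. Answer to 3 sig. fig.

12.5 MeV/c

Apply p = E/c: p = 6.671e-21 kg·m/s.
Converting to MeV/c: p = 12.48 MeV/c ≈ 12.5 MeV/c.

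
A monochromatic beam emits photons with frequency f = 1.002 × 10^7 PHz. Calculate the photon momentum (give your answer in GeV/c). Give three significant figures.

Convert to SI: f = 1.002 × 10^7 PHz = 1.002 × 10^22 Hz.
Since p = hf/c for a photon, p = 2.215 × 10^-20 kg·m/s.
Converting to GeV/c: p = 0.04144 GeV/c ≈ 0.0414 GeV/c.

0.0414 GeV/c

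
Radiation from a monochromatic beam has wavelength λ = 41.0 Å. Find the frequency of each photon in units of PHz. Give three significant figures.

73.1 PHz

Use c = 2.99792458 × 10^8 m/s.
First convert: λ = 41.0 Å = 4.10 × 10^-9 m.
Since f = c/λ for a photon, f = 7.312 × 10^16 Hz.
Converting to PHz: f = 73.12 PHz ≈ 73.1 PHz.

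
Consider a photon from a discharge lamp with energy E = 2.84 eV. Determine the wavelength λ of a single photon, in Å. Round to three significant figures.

4370 Å

Take h = 6.62607015 × 10^-34 J·s, c = 2.99792458 × 10^8 m/s, 1 eV = 1.602176634 × 10^-19 J.
In SI units: E = 2.84 eV = 4.5502 × 10^-19 J.
The photon relation is λ = hc/E, giving λ = 4.366 × 10^-7 m.
Converting to Å: λ = 4366 Å ≈ 4370 Å.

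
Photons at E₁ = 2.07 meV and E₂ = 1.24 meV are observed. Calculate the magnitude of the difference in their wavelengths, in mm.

Using λ = hc/E: λ₁ = 5.990 × 10^-4 m, λ₂ = 9.999 × 10^-4 m.
|Δλ| = |5.990 × 10^-4 − 9.999 × 10^-4| = 4.01 × 10^-4 m = 0.401 mm.

0.401 mm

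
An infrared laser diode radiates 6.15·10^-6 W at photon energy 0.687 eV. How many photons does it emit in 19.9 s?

1.11·10^15 photons

Total energy: E_total = P·t = 6.15·10^-6 × 19.9 = 1.224·10^-4 J.
Per-photon energy: E = 1.101·10^-19 J.
N = E_total / E_photon = 1.11·10^15.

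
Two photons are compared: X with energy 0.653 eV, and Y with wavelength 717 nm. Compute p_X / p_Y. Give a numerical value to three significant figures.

p_X = 3.490 × 10^-28 kg·m/s (from energy = 0.653 eV, via p = E/c).
p_Y = 9.241 × 10^-28 kg·m/s (from wavelength = 717 nm, via p = h/λ).
Ratio = 3.490 × 10^-28 / 9.241 × 10^-28 = 0.378.

0.378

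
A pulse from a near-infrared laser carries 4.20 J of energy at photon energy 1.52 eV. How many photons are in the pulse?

1.72e19 photons

Per-photon energy: E = 2.435e-19 J (from energy = 1.52 eV).
N = E_total / E_photon = 4.20 J / 2.435e-19 J = 1.72e19.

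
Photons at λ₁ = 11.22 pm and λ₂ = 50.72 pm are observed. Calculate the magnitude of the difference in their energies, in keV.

Using E = hc/λ: E₁ = 1.7705e-14 J, E₂ = 3.9165e-15 J.
|ΔE| = |1.7705e-14 − 3.9165e-15| = 1.38e-14 J = 86.1 keV.

86.1 keV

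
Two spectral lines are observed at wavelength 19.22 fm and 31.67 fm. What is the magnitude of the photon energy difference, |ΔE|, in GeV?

0.0254 GeV

Using E = hc/λ: E₁ = 1.0335e-11 J, E₂ = 6.2723e-12 J.
|ΔE| = |1.0335e-11 − 6.2723e-12| = 4.06e-12 J = 0.0254 GeV.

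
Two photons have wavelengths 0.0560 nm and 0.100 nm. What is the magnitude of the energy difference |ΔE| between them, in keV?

9.74 keV

Using E = hc/λ: E₁ = 3.547e-15 J, E₂ = 1.986e-15 J.
|ΔE| = |3.547e-15 − 1.986e-15| = 1.56e-15 J = 9.74 keV.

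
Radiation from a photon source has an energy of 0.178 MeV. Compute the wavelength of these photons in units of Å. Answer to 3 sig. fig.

0.0697 Å

Convert to SI: E = 0.178 MeV = 2.8519e-14 J.
The photon relation is λ = hc/E, giving λ = 6.965e-12 m.
Converting to Å: λ = 0.06965 Å ≈ 0.0697 Å.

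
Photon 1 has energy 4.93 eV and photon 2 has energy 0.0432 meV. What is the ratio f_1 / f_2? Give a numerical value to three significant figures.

1.14 × 10^5

f_1 = 1.192 × 10^15 Hz (from energy = 4.93 eV, via f = E/h).
f_2 = 1.045 × 10^10 Hz (from energy = 0.0432 meV, via f = E/h).
Ratio = 1.192 × 10^15 / 1.045 × 10^10 = 1.14 × 10^5.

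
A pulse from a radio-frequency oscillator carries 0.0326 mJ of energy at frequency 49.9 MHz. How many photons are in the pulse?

Per-photon energy: E = 3.306e-26 J (from frequency = 49.9 MHz).
N = E_total / E_photon = 3.26e-5 J / 3.306e-26 J = 9.86e20.

9.86e20 photons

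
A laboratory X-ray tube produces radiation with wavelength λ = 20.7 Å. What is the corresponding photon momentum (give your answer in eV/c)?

599 eV/c

Take h = 6.62607015 × 10^-34 J·s, c = 2.99792458 × 10^8 m/s, 1 eV = 1.602176634 × 10^-19 J.
Convert to SI: λ = 20.7 Å = 2.07 × 10^-9 m.
The photon relation is p = h/λ, giving p = 3.201 × 10^-25 kg·m/s.
Converting to eV/c: p = 599.0 eV/c ≈ 599 eV/c.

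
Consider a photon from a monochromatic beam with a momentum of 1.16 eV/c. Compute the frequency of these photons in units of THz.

In SI units: p = 1.16 eV/c = 6.1994 × 10^-28 kg·m/s.
Apply f = pc/h: f = 2.805 × 10^14 Hz.
Converting to THz: f = 280.5 THz ≈ 280 THz.

280 THz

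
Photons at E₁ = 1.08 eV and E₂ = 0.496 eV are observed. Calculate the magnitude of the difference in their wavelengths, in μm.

1.35 μm

Using λ = hc/E: λ₁ = 1.148 × 10^-6 m, λ₂ = 2.500 × 10^-6 m.
|Δλ| = |1.148 × 10^-6 − 2.500 × 10^-6| = 1.35 × 10^-6 m = 1.35 μm.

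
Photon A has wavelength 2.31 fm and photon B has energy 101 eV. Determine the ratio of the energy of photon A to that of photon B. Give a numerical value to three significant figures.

5.31e6

E_A = 8.599e-11 J (from wavelength = 2.31 fm, via E = hc/λ).
E_B = 1.618e-17 J (from energy = 101 eV, via E given directly).
Ratio = 8.599e-11 / 1.618e-17 = 5.31e6.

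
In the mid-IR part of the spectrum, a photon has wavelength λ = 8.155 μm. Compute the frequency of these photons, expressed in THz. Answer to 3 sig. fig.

36.8 THz

First convert: λ = 8.155 μm = 8.155 × 10^-6 m.
Apply f = c/λ: f = 3.676 × 10^13 Hz.
Converting to THz: f = 36.76 THz ≈ 36.8 THz.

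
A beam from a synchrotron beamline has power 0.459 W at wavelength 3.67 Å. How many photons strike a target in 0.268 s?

2.27e14 photons

Total energy: E_total = P·t = 0.459 × 0.268 = 0.1230 J.
Per-photon energy: E = 5.413e-16 J.
N = E_total / E_photon = 2.27e14.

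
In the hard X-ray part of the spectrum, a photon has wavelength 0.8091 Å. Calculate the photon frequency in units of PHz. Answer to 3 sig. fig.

3710 PHz

Use c = 2.99792458 × 10^8 m/s.
Convert to SI: λ = 0.8091 Å = 8.091 × 10^-11 m.
Since f = c/λ for a photon, f = 3.705 × 10^18 Hz.
Converting to PHz: f = 3705 PHz ≈ 3710 PHz.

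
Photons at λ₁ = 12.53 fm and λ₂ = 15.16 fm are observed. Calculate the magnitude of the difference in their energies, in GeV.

0.0172 GeV

Using E = hc/λ: E₁ = 1.5854e-11 J, E₂ = 1.3103e-11 J.
|ΔE| = |1.5854e-11 − 1.3103e-11| = 2.75e-12 J = 0.0172 GeV.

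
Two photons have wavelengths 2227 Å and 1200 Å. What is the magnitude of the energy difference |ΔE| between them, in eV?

Using E = hc/λ: E₁ = 8.9198 × 10^-19 J, E₂ = 1.6554 × 10^-18 J.
|ΔE| = |8.9198 × 10^-19 − 1.6554 × 10^-18| = 7.63 × 10^-19 J = 4.76 eV.

4.76 eV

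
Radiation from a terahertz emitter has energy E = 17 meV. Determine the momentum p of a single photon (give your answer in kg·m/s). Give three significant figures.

Use c = 2.99792458e8 m/s, 1 eV = 1.602176634e-19 J.
In SI units: E = 17 meV = 2.7237e-21 J.
Since p = E/c for a photon, p = 9.085e-30 kg·m/s.
So p ≈ 9.09e-30 kg·m/s.

9.09e-30 kg·m/s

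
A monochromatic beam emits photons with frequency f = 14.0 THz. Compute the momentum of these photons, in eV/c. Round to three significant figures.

First convert: f = 14.0 THz = 1.40e13 Hz.
For a photon p = hf/c, so p = 3.094e-29 kg·m/s.
Converting to eV/c: p = 0.05790 eV/c ≈ 0.0579 eV/c.

0.0579 eV/c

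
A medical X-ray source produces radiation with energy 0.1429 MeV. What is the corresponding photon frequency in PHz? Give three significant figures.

(h = 6.62607015·10^-34 J·s, 1 eV = 1.602176634·10^-19 J.)
Convert to SI: E = 0.1429 MeV = 2.2895·10^-14 J.
Since f = E/h for a photon, f = 3.455·10^19 Hz.
Converting to PHz: f = 34550 PHz ≈ 3.46·10^4 PHz.

3.46·10^4 PHz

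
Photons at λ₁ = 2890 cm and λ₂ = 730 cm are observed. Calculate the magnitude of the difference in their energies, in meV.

Using E = hc/λ: E₁ = 6.874 × 10^-27 J, E₂ = 2.721 × 10^-26 J.
|ΔE| = |6.874 × 10^-27 − 2.721 × 10^-26| = 2.03 × 10^-26 J = 1.27 × 10^-4 meV.

1.27 × 10^-4 meV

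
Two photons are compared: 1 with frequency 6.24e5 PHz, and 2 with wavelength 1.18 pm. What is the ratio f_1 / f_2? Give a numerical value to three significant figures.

f_1 = 6.240e20 Hz (from frequency = 6.24e5 PHz, via f given directly).
f_2 = 2.541e20 Hz (from wavelength = 1.18 pm, via f = c/λ).
Ratio = 6.240e20 / 2.541e20 = 2.46.

2.46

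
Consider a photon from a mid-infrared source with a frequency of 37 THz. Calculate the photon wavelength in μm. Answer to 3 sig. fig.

8.10 μm

Convert to SI: f = 37 THz = 3.7e13 Hz.
Apply λ = c/f: λ = 8.102e-6 m.
Converting to μm: λ = 8.102 μm ≈ 8.10 μm.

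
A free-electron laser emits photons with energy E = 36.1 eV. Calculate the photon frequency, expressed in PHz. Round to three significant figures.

8.73 PHz

In SI units: E = 36.1 eV = 5.7839·10^-18 J.
Since f = E/h for a photon, f = 8.729·10^15 Hz.
Converting to PHz: f = 8.729 PHz ≈ 8.73 PHz.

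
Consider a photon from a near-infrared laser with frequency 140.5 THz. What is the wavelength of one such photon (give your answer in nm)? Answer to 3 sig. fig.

Take c = 2.99792458e8 m/s.
Convert to SI: f = 140.5 THz = 1.405e14 Hz.
For a photon λ = c/f, so λ = 2.134e-6 m.
Converting to nm: λ = 2134 nm ≈ 2130 nm.

2130 nm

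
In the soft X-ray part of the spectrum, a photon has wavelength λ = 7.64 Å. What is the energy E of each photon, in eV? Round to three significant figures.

1620 eV

Convert to SI: λ = 7.64 Å = 7.64 × 10^-10 m.
For a photon E = hc/λ, so E = 2.600 × 10^-16 J.
Converting to eV: E = 1623 eV ≈ 1620 eV.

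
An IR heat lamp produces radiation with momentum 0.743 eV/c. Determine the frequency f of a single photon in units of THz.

Use h = 6.62607015e-34 J·s, c = 2.99792458e8 m/s, 1 eV = 1.602176634e-19 J.
In SI units: p = 0.743 eV/c = 3.9708e-28 kg·m/s.
For a photon f = pc/h, so f = 1.797e14 Hz.
Converting to THz: f = 179.7 THz ≈ 180 THz.

180 THz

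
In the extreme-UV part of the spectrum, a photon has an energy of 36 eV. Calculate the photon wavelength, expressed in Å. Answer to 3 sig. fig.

Convert to SI: E = 36 eV = 5.7678·10^-18 J.
Since λ = hc/E for a photon, λ = 3.444·10^-8 m.
Converting to Å: λ = 344.4 Å ≈ 344 Å.

344 Å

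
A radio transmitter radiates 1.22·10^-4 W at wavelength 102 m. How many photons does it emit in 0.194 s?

1.22·10^22 photons

Total energy: E_total = P·t = 1.22·10^-4 × 0.194 = 2.367·10^-5 J.
Per-photon energy: E = 1.947·10^-27 J.
N = E_total / E_photon = 1.22·10^22.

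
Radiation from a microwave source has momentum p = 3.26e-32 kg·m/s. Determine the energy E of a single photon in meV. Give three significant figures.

The photon relation is E = pc, giving E = 9.773e-24 J.
Converting to meV: E = 0.06100 meV ≈ 0.0610 meV.

0.0610 meV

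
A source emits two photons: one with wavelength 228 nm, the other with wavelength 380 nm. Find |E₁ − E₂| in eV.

2.18 eV

Using E = hc/λ: E₁ = 8.712·10^-19 J, E₂ = 5.227·10^-19 J.
|ΔE| = |8.712·10^-19 − 5.227·10^-19| = 3.48·10^-19 J = 2.18 eV.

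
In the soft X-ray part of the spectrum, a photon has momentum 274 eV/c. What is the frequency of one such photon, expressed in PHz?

66.3 PHz

In SI units: p = 274 eV/c = 1.4643·10^-25 kg·m/s.
For a photon f = pc/h, so f = 6.625·10^16 Hz.
Converting to PHz: f = 66.25 PHz ≈ 66.3 PHz.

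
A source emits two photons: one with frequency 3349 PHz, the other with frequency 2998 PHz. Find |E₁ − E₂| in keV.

Using E = hf: E₁ = 2.2191 × 10^-15 J, E₂ = 1.9865 × 10^-15 J.
|ΔE| = |2.2191 × 10^-15 − 1.9865 × 10^-15| = 2.33 × 10^-16 J = 1.45 keV.

1.45 keV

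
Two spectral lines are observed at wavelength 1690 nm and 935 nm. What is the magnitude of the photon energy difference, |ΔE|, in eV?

0.592 eV

Using E = hc/λ: E₁ = 1.175e-19 J, E₂ = 2.125e-19 J.
|ΔE| = |1.175e-19 − 2.125e-19| = 9.49e-20 J = 0.592 eV.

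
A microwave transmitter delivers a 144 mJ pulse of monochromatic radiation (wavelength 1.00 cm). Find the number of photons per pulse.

Per-photon energy: E = 1.986e-23 J (from wavelength = 1.00 cm).
N = E_total / E_photon = 0.144 J / 1.986e-23 J = 7.25e21.

7.25e21 photons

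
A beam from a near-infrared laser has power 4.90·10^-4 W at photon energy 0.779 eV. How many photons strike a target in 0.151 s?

Total energy: E_total = P·t = 4.90·10^-4 × 0.151 = 7.399·10^-5 J.
Per-photon energy: E = 1.248·10^-19 J.
N = E_total / E_photon = 5.93·10^14.

5.93·10^14 photons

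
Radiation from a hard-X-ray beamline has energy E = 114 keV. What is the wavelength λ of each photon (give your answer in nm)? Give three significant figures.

0.0109 nm

Use h = 6.62607015e-34 J·s, c = 2.99792458e8 m/s, 1 eV = 1.602176634e-19 J.
First convert: E = 114 keV = 1.8265e-14 J.
The photon relation is λ = hc/E, giving λ = 1.088e-11 m.
Converting to nm: λ = 0.01088 nm ≈ 0.0109 nm.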